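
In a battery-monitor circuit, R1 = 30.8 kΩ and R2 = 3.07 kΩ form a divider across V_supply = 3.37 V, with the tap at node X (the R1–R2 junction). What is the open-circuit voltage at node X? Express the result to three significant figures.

V_th is the unloaded tap voltage: V_supply · R2/(R1+R2) = 3.37 × 0.09064 = 0.3055 V.

V_th ≈ 0.305 V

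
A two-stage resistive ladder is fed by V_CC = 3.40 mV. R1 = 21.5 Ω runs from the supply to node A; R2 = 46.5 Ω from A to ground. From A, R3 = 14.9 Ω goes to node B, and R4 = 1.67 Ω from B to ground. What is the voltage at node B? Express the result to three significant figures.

The second stage (R3 + R4 = 16.57 Ω) loads node A in parallel with R2.
R2 ‖ (R3+R4) = 12.22 Ω.
First divider: V_A = V_CC · 12.22/(21.5 + 12.22) = 1.232 mV.
Stage 2 is unloaded, so V_B = V_A · R4/(R3+R4) = 1.232 × 1.67/16.57 = 0.1242 mV.

V_B ≈ 0.124 mV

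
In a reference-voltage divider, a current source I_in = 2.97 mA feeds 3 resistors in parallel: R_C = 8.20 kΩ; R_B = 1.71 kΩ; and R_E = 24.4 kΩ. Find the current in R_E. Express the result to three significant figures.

I ≈ 0.163 mA

Total conductance ΣG = 1/8.20 + 1/1.71 + 1/24.4 = 0.7477 (units of 1/kΩ).
By the current-divider rule, I = I_in · G_k/ΣG = 2.97 × 0.05481 = 0.1628 mA.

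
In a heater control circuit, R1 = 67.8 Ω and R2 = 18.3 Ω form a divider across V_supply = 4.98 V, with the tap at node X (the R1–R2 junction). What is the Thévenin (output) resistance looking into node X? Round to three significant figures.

Zeroing V_supply shorts the top of R1 to ground, so R_th = R1 ‖ R2 = 14.41 Ω.

R_th ≈ 14.4 Ω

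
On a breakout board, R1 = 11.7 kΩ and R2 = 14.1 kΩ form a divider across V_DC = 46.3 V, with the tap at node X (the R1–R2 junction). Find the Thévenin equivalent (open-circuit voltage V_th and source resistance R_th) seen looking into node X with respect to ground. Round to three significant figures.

V_th ≈ 25.3 V, R_th ≈ 6.39 kΩ

V_th is the unloaded tap voltage: V_DC · R2/(R1+R2) = 46.3 × 0.5465 = 25.30 V.
With V_DC suppressed (replaced by a short), R_th = R1 ‖ R2 = (11.70 × 14.1)/(11.70 + 14.1) = 6.394 kΩ.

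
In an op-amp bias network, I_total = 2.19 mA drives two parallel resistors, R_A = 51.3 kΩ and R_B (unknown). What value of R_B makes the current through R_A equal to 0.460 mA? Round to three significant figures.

Two-branch current divider: I_A = I_total · R_B/(R_A + R_B).
With f = 0.2100, R_B = R_A · f/(1−f) = 51.3 × 0.2659 = 13.64 kΩ.

R_B ≈ 13.6 kΩ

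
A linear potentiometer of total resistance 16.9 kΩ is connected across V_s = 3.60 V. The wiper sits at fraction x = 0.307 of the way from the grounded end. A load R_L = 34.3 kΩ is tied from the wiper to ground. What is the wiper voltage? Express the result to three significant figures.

V_out ≈ 1.00 V

Split the track: R_lower = x·R_p = 5.188 kΩ, R_upper = (1−x)·R_p = 11.71 kΩ.
(x·R_p) ‖ R_L = 4.507 kΩ.
V_out = 3.60 × 4.507/(11.71 + 4.507) = 1.000 V.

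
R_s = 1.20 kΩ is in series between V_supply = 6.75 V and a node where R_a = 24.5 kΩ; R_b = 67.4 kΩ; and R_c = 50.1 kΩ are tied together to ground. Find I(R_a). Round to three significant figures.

Parallel bank: R_p = 1/(1/24.5 + 1/67.4 + 1/50.1) = 13.23 kΩ.
Node voltage V_A = V_supply · R_p/(R_s + R_p) = 6.75 × 0.9168 = 6.188 V.
Branch current I = V_A/R_a = 6.188/24.5 = 0.2526 mA.
(Check via current divider: I_total = 0.4679 mA; share G_k/ΣG = 0.5398 → same result.)

I ≈ 0.253 mA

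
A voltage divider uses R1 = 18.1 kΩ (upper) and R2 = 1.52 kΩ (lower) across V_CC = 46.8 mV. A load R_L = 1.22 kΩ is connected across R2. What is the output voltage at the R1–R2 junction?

V_out ≈ 1.69 mV

First combine the lower leg with the load: R2 ‖ R_L = 0.6768 kΩ.
Then V_out = V_CC · R2'/(R1 + R2') = 46.8 × 0.6768/18.78 = 1.687 mV.
(Unloaded it would be 3.63 mV; the load pulls it down.)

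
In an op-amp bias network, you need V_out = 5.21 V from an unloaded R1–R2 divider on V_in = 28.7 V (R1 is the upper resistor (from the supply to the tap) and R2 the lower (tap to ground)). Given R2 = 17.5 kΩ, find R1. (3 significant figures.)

V_out/V_in = R2/(R1+R2) = 0.1815.
So R1 = R2 · (V_in/V_out − 1) = 17.5 × (28.7/5.21 − 1) = 17.5 × 4.509 = 78.90 kΩ.

R1 ≈ 78.9 kΩ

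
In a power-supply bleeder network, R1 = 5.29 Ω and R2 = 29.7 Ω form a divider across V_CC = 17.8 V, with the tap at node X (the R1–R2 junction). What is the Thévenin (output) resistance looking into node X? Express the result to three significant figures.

Looking into X with the source shorted: R_th = R1·R2/(R1+R2) = 5.290 × 29.7/34.99 = 4.490 Ω.

R_th ≈ 4.49 Ω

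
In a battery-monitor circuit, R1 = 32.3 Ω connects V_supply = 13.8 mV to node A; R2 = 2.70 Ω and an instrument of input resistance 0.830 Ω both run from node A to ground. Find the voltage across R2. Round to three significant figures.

V_out ≈ 0.266 mV

First combine the lower leg with the load: R2 ‖ R_L = 0.6348 Ω.
Now apply the divider: V_out = 13.8 × 0.01928 = 0.2660 mV.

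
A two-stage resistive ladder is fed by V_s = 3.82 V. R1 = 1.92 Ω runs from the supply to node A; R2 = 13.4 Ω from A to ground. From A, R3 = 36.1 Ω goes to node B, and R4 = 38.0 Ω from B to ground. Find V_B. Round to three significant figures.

V_B ≈ 1.68 V

Node A sees R2 in parallel with the series input of stage 2, R3 + R4 = 74.10 Ω.
Effective lower resistance at A: R2 ‖ 74.10 = 11.35 Ω.
First divider: V_A = V_s · 11.35/(1.92 + 11.35) = 3.267 V.
V_B = V_A × 0.5128 = 1.675 V.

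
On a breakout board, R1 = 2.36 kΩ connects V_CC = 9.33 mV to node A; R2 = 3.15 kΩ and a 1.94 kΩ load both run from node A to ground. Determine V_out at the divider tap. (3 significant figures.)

First combine the lower leg with the load: R2 ‖ R_L = 1.201 kΩ.
Then V_out = V_CC · R2'/(R1 + R2') = 9.33 × 1.201/3.561 = 3.146 mV.

V_out ≈ 3.15 mV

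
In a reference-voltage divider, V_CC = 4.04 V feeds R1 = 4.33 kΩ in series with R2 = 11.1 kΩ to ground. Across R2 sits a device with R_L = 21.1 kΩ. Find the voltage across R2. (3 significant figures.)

V_out ≈ 2.53 V

R2 ‖ R_L = (11.1 × 21.1)/(11.1 + 21.1) = 7.274 kΩ.
Now apply the divider: V_out = 4.04 × 0.6268 = 2.532 V.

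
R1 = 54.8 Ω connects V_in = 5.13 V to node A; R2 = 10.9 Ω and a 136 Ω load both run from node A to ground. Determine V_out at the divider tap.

V_out ≈ 0.798 V

First combine the lower leg with the load: R2 ‖ R_L = 10.09 Ω.
Voltage divider with the loaded lower leg: V_out = 5.13 × 10.09/(54.8 + 10.09) = 5.13 × 0.1555 = 0.7978 V.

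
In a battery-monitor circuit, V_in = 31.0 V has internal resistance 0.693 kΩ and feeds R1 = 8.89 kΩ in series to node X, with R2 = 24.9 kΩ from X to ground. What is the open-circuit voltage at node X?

V_th ≈ 22.4 V

R1' = 0.693 + 8.89 = 9.583 kΩ (source resistance + R1).
Open-circuit (no load on X): V_th = V_in · R2/(R1' + R2) = 31.0 × 24.9/(9.583 + 24.9) = 22.38 V.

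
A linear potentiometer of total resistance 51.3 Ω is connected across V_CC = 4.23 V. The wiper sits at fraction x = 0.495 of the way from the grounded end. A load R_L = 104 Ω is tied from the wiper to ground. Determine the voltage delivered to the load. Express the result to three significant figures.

Lower segment x·R_p = 25.39 Ω; upper segment (1−x)·R_p = 25.91 Ω.
(x·R_p) ‖ R_L = 20.41 Ω.
V_out = 4.23 × 20.41/(25.91 + 20.41) = 1.864 V.
(Unloaded: V_out = x·V_CC = 2.09 V.)

V_out ≈ 1.86 V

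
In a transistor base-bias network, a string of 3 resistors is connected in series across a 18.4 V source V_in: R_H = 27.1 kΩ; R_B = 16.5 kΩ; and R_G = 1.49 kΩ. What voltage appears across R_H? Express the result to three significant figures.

ΣR = 27.1 + 16.5 + 1.49 = 45.09 kΩ.
Voltage divider: V = V_in · (27.10 / 45.09) = 18.4 × 0.6010 = 11.06 V.

V ≈ 11.1 V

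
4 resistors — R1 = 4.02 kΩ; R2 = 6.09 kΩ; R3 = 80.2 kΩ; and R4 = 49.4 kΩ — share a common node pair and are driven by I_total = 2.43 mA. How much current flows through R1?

I ≈ 1.36 mA

ΣG = 1/4.02 + 1/6.09 + 1/80.2 + 1/49.4 = 0.4457.
Current divider: I(R1) = I_total · G_k/ΣG = 2.43 × (0.2488/0.4457) = 2.43 × 0.5582 = 1.356 mA.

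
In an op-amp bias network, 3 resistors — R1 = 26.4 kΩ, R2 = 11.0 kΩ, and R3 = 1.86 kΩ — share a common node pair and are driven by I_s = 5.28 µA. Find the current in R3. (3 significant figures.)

Conductances: ΣG = 1/26.4 + 1/11.0 + 1/1.86 = 0.6664 (1/kΩ).
By the current-divider rule, I = I_s · G_k/ΣG = 5.28 × 0.8067 = 4.260 µA.

I ≈ 4.26 µA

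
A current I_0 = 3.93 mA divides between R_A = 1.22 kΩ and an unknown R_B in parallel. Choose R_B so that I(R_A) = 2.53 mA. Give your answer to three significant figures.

R_B ≈ 2.20 kΩ

In a two-way split, I_A/I_0 = R_B/(R_A + R_B).
With f = 0.6438, R_B = R_A · f/(1−f) = 1.22 × 1.807 = 2.205 kΩ.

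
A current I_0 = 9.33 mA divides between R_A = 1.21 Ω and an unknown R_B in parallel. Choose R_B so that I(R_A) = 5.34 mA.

In a two-way split, I_A/I_0 = R_B/(R_A + R_B).
With f = 0.5723, R_B = R_A · f/(1−f) = 1.21 × 1.338 = 1.619 Ω.

R_B ≈ 1.62 Ω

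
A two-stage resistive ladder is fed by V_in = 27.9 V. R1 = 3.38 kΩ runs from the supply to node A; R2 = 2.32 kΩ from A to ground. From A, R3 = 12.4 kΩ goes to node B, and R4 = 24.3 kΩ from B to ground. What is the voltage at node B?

Looking into the second stage from A: R3 + R4 = 36.70 kΩ appears in parallel with R2.
R2 ‖ (R3+R4) = 2.182 kΩ.
So V_A = 27.9 × 0.3923 = 10.95 V.
Stage 2 is unloaded, so V_B = V_A · R4/(R3+R4) = 10.95 × 24.3/36.70 = 7.247 V.

V_B ≈ 7.25 V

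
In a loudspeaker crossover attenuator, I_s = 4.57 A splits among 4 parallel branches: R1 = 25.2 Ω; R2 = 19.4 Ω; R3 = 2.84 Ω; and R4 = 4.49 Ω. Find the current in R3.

I ≈ 2.42 A

ΣG = 1/25.2 + 1/19.4 + 1/2.84 + 1/4.49 = 0.6661.
By the current-divider rule, I = I_s · G_k/ΣG = 4.57 × 0.5287 = 2.416 A.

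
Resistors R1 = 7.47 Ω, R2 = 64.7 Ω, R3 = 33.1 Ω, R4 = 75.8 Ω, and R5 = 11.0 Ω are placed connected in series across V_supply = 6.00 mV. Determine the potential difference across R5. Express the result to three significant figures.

V ≈ 0.344 mV

ΣR = 7.47 + 64.7 + 33.1 + 75.8 + 11.0 = 192.1 Ω.
By the voltage-divider rule, V = 6.00 × 11.00/192.1 = 0.3436 mV.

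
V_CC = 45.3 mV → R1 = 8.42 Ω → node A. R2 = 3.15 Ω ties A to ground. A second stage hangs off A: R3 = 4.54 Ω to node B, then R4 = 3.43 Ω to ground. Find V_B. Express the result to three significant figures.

V_B ≈ 4.12 mV

Node A sees R2 in parallel with the series input of stage 2, R3 + R4 = 7.970 Ω.
Effective lower resistance at A: R2 ‖ 7.970 = 2.258 Ω.
So V_A = 45.3 × 0.2114 = 9.578 mV.
Stage 2 is unloaded, so V_B = V_A · R4/(R3+R4) = 9.578 × 3.43/7.970 = 4.122 mV.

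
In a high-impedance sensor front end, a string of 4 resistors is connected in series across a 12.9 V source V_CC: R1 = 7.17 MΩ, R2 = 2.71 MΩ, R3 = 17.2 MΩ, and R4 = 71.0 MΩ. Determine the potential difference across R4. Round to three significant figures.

V ≈ 9.34 V

Total series resistance ΣR = 7.17 + 2.71 + 17.2 + 71.0 = 98.08 MΩ.
By the voltage-divider rule, V = 12.9 × 71.00/98.08 = 9.338 V.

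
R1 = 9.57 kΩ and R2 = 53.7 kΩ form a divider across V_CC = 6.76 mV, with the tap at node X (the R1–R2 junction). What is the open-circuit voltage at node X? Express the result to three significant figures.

V_th ≈ 5.74 mV

V_th is the unloaded tap voltage: V_CC · R2/(R1+R2) = 6.76 × 0.8487 = 5.738 mV.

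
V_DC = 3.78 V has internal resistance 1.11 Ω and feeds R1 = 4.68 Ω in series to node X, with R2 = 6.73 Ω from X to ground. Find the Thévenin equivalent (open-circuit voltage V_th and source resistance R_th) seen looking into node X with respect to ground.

R1' = 1.11 + 4.68 = 5.790 Ω (source resistance + R1).
Open-circuit (no load on X): V_th = V_DC · R2/(R1' + R2) = 3.78 × 6.73/(5.790 + 6.73) = 2.032 V.
With V_DC suppressed (replaced by a short), R_th = R1' ‖ R2 = (5.790 × 6.73)/(5.790 + 6.73) = 3.112 Ω.

V_th ≈ 2.03 V, R_th ≈ 3.11 Ω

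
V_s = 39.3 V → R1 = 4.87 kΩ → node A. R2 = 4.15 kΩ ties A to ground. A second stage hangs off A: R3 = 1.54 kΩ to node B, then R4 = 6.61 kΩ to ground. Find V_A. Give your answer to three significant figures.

V_A ≈ 14.2 V

Node A sees R2 in parallel with the series input of stage 2, R3 + R4 = 8.150 kΩ.
Effective lower resistance at A: R2 ‖ 8.150 = 2.750 kΩ.
First divider: V_A = V_s · 2.750/(4.87 + 2.750) = 14.18 V.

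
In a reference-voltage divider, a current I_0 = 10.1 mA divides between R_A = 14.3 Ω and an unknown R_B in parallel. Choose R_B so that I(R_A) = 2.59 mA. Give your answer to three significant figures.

R_B ≈ 4.93 Ω

Two-branch current divider: I_A = I_0 · R_B/(R_A + R_B).
2.59/10.1 = R_B/(R_A + R_B) → R_B = R_A · (0.2564)/(1 − 0.2564) = 14.3 × 0.3449 = 4.932 Ω.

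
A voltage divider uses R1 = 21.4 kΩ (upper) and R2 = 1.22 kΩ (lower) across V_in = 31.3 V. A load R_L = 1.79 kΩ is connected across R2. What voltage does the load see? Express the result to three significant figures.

V_out ≈ 1.03 V

R2 ‖ R_L = (1.22 × 1.79)/(1.22 + 1.79) = 0.7255 kΩ.
Then V_out = V_in · R2'/(R1 + R2') = 31.3 × 0.7255/22.13 = 1.026 V.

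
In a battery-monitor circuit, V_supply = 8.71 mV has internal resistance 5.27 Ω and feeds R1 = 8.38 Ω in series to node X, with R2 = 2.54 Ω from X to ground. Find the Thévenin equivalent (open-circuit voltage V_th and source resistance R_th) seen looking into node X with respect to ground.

R1' = 5.27 + 8.38 = 13.65 Ω (source resistance + R1).
V_th is the unloaded tap voltage: V_supply · R2/(R1'+R2) = 8.71 × 0.1569 = 1.366 mV.
Looking into X with the source shorted: R_th = R1'·R2/(R1'+R2) = 13.65 × 2.54/16.19 = 2.142 Ω.

V_th ≈ 1.37 mV, R_th ≈ 2.14 Ω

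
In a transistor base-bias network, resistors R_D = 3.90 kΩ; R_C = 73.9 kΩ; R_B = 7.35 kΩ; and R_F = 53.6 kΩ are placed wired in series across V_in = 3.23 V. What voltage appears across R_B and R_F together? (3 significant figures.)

V ≈ 1.42 V

Series total: ΣR = 3.90 + 73.9 + 7.35 + 53.6 = 138.8 kΩ.
R_{R_B..R_F} = 7.35 + 53.6 = 60.95 kΩ.
Voltage divider: V = V_in · (60.95 / 138.8) = 3.23 × 0.4393 = 1.419 V.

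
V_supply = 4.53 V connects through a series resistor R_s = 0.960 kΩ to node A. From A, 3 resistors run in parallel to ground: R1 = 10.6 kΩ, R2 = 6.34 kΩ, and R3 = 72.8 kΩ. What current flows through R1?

I ≈ 0.340 mA

Parallel bank: R_p = 1/(1/10.6 + 1/6.34 + 1/72.8) = 3.762 kΩ.
V_A = 4.53 × 3.762/4.722 = 3.609 V.
I(R1) = V_A / R1 = 3.609/10.6 = 0.3405 mA.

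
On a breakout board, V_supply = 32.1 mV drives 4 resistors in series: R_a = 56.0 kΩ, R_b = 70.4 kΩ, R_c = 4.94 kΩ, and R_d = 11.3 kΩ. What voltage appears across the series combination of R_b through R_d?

V ≈ 19.5 mV

Series total: ΣR = 56.0 + 70.4 + 4.94 + 11.3 = 142.6 kΩ.
R_{R_b..R_d} = 70.4 + 4.94 + 11.3 = 86.64 kΩ.
By the voltage-divider rule, V = 32.1 × 86.64/142.6 = 19.50 mV.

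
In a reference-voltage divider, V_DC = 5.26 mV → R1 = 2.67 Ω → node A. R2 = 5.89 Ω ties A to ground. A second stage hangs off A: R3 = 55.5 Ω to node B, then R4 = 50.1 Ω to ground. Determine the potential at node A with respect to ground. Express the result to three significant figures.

Looking into the second stage from A: R3 + R4 = 105.6 Ω appears in parallel with R2.
R2 ‖ (R3+R4) = 5.579 Ω.
V_A = 5.26 × 5.579/(2.67 + 5.579) = 3.557 mV.

V_A ≈ 3.56 mV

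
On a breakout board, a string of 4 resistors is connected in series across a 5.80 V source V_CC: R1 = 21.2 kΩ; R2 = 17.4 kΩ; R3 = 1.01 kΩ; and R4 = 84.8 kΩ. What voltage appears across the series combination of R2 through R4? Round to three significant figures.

V ≈ 4.81 V

ΣR = 21.2 + 17.4 + 1.01 + 84.8 = 124.4 kΩ.
R_{R2..R4} = 17.4 + 1.01 + 84.8 = 103.2 kΩ.
By the voltage-divider rule, V = 5.80 × 103.2/124.4 = 4.812 V.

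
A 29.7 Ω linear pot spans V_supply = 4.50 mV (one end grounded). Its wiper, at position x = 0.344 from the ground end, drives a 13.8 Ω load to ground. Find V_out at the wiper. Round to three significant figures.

V_out ≈ 1.04 mV

The pot divides into 19.48 Ω above the wiper and 10.22 Ω below.
R_L loads the lower segment: effective lower R = 5.871 Ω.
Then V_out = V_supply · 5.871/(19.48 + 5.871) = 1.042 mV.
(Unloaded: V_out = x·V_supply = 1.55 mV.)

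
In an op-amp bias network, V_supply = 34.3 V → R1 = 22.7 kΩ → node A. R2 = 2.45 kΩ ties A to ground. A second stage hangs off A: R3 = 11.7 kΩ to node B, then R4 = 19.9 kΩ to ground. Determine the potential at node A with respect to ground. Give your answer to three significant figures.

Node A sees R2 in parallel with the series input of stage 2, R3 + R4 = 31.60 kΩ.
Effective lower resistance at A: R2 ‖ 31.60 = 2.274 kΩ.
So V_A = 34.3 × 0.09104 = 3.123 V.

V_A ≈ 3.12 V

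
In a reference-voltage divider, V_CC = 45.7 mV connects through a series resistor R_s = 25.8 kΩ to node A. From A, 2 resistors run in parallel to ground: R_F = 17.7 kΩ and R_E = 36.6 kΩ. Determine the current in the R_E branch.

Combine the parallel branches: R_p = (1/17.7 + 1/36.6)⁻¹ = 11.93 kΩ.
V_A by voltage divider: V_A = 45.7 × 11.93/(25.8 + 11.93) = 14.45 mV.
Branch current I = V_A/R_E = 14.45/36.6 = 0.3948 µA.

I ≈ 0.395 µA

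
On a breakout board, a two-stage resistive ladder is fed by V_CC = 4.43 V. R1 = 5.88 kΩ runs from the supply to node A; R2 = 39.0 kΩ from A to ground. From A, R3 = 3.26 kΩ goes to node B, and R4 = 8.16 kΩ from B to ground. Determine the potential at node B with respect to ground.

V_B ≈ 1.90 V

The second stage (R3 + R4 = 11.42 kΩ) loads node A in parallel with R2.
Effective lower resistance at A: R2 ‖ 11.42 = 8.833 kΩ.
So V_A = 4.43 × 0.6004 = 2.660 V.
Then the unloaded second divider: V_B = V_A × R4/(R3+R4) = 2.660 × 0.7145 = 1.900 V.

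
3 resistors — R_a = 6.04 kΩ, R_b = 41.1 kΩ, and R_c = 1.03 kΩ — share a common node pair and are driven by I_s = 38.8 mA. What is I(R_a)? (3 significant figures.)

I ≈ 5.53 mA

Total conductance ΣG = 1/6.04 + 1/41.1 + 1/1.03 = 1.161 (units of 1/kΩ).
R_a takes the fraction G_k/ΣG = 0.1656/1.161 = 0.1426, so I = 38.8 × 0.1426 = 5.534 mA.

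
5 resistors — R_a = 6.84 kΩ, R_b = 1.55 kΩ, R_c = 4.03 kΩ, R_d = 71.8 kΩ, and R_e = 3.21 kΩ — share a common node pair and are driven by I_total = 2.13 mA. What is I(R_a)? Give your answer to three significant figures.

I ≈ 0.228 mA

ΣG = 1/6.84 + 1/1.55 + 1/4.03 + 1/71.8 + 1/3.21 = 1.365.
By the current-divider rule, I = I_total · G_k/ΣG = 2.13 × 0.1071 = 0.2281 mA.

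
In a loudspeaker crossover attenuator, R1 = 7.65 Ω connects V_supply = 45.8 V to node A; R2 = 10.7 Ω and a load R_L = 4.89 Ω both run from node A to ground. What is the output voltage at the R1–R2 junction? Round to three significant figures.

V_out ≈ 14.0 V

The load sits in parallel with R2, giving an effective lower resistance R2' = R2·R_L/(R2+R_L) = 3.356 Ω.
Then V_out = V_supply · R2'/(R1 + R2') = 45.8 × 3.356/11.01 = 13.97 V.
(Unloaded it would be 26.7 V; the load pulls it down.)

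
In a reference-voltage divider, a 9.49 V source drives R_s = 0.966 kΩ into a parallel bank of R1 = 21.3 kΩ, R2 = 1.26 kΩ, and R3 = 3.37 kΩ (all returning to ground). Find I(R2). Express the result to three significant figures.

Parallel bank: R_p = 1/(1/21.3 + 1/1.26 + 1/3.37) = 0.8792 kΩ.
Node voltage V_A = V_CC · R_p/(R_s + R_p) = 9.49 × 0.4765 = 4.522 V.
Branch current I = V_A/R2 = 4.522/1.26 = 3.589 mA.
(Check via current divider: I_total = 5.143 mA; share G_k/ΣG = 0.6978 → same result.)

I ≈ 3.59 mA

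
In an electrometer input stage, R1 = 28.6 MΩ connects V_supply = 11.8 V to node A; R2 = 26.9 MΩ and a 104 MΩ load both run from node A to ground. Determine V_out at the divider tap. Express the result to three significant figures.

V_out ≈ 5.05 V

R2 ‖ R_L = (26.9 × 104)/(26.9 + 104) = 21.37 MΩ.
Then V_out = V_supply · R2'/(R1 + R2') = 11.8 × 21.37/49.97 = 5.047 V.
(Unloaded it would be 5.72 V; the load pulls it down.)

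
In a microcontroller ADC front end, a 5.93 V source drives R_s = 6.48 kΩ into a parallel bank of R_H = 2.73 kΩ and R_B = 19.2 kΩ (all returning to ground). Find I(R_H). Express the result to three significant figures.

I ≈ 0.585 mA

Parallel bank: R_p = 1/(1/2.73 + 1/19.2) = 2.390 kΩ.
Node voltage V_A = V_CC · R_p/(R_s + R_p) = 5.93 × 0.2695 = 1.598 V.
I(R_H) = V_A / R_H = 1.598/2.73 = 0.5853 mA.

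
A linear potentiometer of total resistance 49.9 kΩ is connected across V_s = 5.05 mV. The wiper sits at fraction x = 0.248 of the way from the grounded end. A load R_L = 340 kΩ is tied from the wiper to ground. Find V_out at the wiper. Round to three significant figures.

V_out ≈ 1.22 mV

The pot divides into 37.52 kΩ above the wiper and 12.38 kΩ below.
R_L loads the lower segment: effective lower R = 11.94 kΩ.
V_out = 5.05 × 11.94/(37.52 + 11.94) = 1.219 mV.
(Unloaded: V_out = x·V_s = 1.25 mV.)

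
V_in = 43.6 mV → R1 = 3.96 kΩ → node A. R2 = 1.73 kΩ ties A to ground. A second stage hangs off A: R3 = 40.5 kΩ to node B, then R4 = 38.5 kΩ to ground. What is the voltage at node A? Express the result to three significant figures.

The second stage (R3 + R4 = 79.00 kΩ) loads node A in parallel with R2.
R2 ‖ (R3+R4) = 1.693 kΩ.
So V_A = 43.6 × 0.2995 = 13.06 mV.

V_A ≈ 13.1 mV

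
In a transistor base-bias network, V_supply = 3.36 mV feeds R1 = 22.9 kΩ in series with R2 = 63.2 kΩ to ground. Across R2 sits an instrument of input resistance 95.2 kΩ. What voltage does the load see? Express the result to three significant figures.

V_out ≈ 2.10 mV

First combine the lower leg with the load: R2 ‖ R_L = 37.98 kΩ.
Now apply the divider: V_out = 3.36 × 0.6239 = 2.096 mV.
(Unloaded it would be 2.47 mV; the load pulls it down.)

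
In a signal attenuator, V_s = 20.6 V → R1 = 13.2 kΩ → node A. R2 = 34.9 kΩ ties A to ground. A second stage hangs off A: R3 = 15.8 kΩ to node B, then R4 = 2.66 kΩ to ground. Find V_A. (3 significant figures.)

The second stage (R3 + R4 = 18.46 kΩ) loads node A in parallel with R2.
Effective lower resistance at A: R2 ‖ 18.46 = 12.07 kΩ.
So V_A = 20.6 × 0.4777 = 9.841 V.

V_A ≈ 9.84 V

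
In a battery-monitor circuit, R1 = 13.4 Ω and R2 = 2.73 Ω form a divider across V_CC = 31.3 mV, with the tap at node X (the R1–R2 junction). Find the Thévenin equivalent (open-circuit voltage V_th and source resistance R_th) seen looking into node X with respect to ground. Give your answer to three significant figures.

V_th ≈ 5.30 mV, R_th ≈ 2.27 Ω

Open-circuit (no load on X): V_th = V_CC · R2/(R1 + R2) = 31.3 × 2.73/(13.40 + 2.73) = 5.298 mV.
Looking into X with the source shorted: R_th = R1·R2/(R1+R2) = 13.40 × 2.73/16.13 = 2.268 Ω.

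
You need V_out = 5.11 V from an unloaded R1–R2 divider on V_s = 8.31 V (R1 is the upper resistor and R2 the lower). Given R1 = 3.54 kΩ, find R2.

V_out/V_s = R2/(R1+R2) = 0.6149.
R2 = R1 · 0.6149/(1 − 0.6149) = 5.653 kΩ.

R2 ≈ 5.65 kΩ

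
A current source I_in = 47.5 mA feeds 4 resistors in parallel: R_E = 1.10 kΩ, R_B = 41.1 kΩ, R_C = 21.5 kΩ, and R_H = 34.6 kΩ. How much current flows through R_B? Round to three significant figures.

ΣG = 1/1.10 + 1/41.1 + 1/21.5 + 1/34.6 = 1.009.
By the current-divider rule, I = I_in · G_k/ΣG = 47.5 × 0.02412 = 1.146 mA.

I ≈ 1.15 mA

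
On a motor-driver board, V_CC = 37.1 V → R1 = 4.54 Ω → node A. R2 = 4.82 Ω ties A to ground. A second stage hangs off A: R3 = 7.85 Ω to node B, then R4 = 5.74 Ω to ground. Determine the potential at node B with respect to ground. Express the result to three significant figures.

Looking into the second stage from A: R3 + R4 = 13.59 Ω appears in parallel with R2.
R2 ‖ (R3+R4) = 3.558 Ω.
So V_A = 37.1 × 0.4394 = 16.30 V.
Then the unloaded second divider: V_B = V_A × R4/(R3+R4) = 16.30 × 0.4224 = 6.885 V.

V_B ≈ 6.88 V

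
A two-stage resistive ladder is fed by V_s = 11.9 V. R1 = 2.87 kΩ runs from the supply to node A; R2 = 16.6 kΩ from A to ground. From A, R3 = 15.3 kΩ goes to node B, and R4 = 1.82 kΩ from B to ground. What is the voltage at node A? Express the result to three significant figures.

Node A sees R2 in parallel with the series input of stage 2, R3 + R4 = 17.12 kΩ.
R2 ‖ (R3+R4) = 8.428 kΩ.
V_A = 11.9 × 8.428/(2.87 + 8.428) = 8.877 V.

V_A ≈ 8.88 V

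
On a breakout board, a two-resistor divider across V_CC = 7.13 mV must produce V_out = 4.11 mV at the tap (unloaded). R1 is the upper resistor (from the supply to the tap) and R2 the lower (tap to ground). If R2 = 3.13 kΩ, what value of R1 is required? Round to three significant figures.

The divider ratio is R2/(R1+R2) = 4.11/7.13 = 0.5764.
R1 = R2·(1/k − 1) = 3.13 × 0.7348 = 2.300 kΩ.

R1 ≈ 2.30 kΩ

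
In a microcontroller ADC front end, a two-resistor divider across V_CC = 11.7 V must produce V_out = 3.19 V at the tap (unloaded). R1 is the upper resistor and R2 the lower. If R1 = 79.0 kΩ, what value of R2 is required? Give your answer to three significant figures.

The divider ratio is R2/(R1+R2) = 3.19/11.7 = 0.2726.
So R2 = R1 · V_out/(V_CC − V_out) = 79.0 × 3.19/(11.7 − 3.19) = 79.0 × 0.3749 = 29.61 kΩ.

R2 ≈ 29.6 kΩ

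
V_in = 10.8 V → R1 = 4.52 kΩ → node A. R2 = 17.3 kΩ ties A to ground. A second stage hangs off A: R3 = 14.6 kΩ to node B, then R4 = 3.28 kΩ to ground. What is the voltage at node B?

The second stage (R3 + R4 = 17.88 kΩ) loads node A in parallel with R2.
R2 ‖ (R3+R4) = 8.793 kΩ.
First divider: V_A = V_in · 8.793/(4.52 + 8.793) = 7.133 V.
Stage 2 is unloaded, so V_B = V_A · R4/(R3+R4) = 7.133 × 3.28/17.88 = 1.309 V.

V_B ≈ 1.31 V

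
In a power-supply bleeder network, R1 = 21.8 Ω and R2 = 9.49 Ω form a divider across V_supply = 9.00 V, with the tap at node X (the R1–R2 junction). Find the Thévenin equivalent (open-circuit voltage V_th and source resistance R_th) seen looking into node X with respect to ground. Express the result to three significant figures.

V_th ≈ 2.73 V, R_th ≈ 6.61 Ω

V_th is the unloaded tap voltage: V_supply · R2/(R1+R2) = 9.00 × 0.3033 = 2.730 V.
Looking into X with the source shorted: R_th = R1·R2/(R1+R2) = 21.80 × 9.49/31.29 = 6.612 Ω.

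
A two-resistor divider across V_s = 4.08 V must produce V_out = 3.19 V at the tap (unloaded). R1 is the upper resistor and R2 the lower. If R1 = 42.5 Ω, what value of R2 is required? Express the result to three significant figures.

V_out/V_s = R2/(R1+R2) = 0.7819.
Rearranging, R2 = R1·k/(1−k) = 42.5 × 3.584 = 152.3 Ω.

R2 ≈ 152 Ω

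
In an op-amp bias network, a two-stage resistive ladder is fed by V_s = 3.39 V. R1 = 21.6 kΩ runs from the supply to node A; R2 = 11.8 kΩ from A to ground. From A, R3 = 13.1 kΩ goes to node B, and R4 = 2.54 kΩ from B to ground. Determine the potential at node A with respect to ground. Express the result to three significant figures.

V_A ≈ 0.805 V

The second stage (R3 + R4 = 15.64 kΩ) loads node A in parallel with R2.
Effective lower resistance at A: R2 ‖ 15.64 = 6.726 kΩ.
So V_A = 3.39 × 0.2374 = 0.8049 V.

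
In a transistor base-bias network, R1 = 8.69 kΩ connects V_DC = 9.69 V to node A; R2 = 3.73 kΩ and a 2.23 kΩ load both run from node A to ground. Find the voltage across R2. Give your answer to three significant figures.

V_out ≈ 1.34 V

First combine the lower leg with the load: R2 ‖ R_L = 1.396 kΩ.
Voltage divider with the loaded lower leg: V_out = 9.69 × 1.396/(8.69 + 1.396) = 9.69 × 0.1384 = 1.341 V.
(Unloaded it would be 2.91 V; the load pulls it down.)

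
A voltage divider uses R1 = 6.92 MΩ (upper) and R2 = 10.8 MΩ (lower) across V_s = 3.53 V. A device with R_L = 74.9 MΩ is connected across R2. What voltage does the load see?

V_out ≈ 2.04 V

The load sits in parallel with R2, giving an effective lower resistance R2' = R2·R_L/(R2+R_L) = 9.439 MΩ.
Then V_out = V_s · R2'/(R1 + R2') = 3.53 × 9.439/16.36 = 2.037 V.
(Unloaded it would be 2.15 V; the load pulls it down.)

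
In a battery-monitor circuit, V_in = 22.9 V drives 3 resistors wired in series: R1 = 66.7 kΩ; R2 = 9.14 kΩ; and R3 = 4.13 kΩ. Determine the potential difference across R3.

V ≈ 1.18 V

Series total: ΣR = 66.7 + 9.14 + 4.13 = 79.97 kΩ.
By the voltage-divider rule, V = 22.9 × 4.130/79.97 = 1.183 V.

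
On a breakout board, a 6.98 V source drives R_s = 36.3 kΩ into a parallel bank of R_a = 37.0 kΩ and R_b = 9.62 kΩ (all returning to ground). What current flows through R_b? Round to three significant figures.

I ≈ 0.126 mA

Combine the parallel branches: R_p = (1/37.0 + 1/9.62)⁻¹ = 7.635 kΩ.
V_A = 6.98 × 7.635/43.93 = 1.213 V.
I(R_b) = V_A / R_b = 1.213/9.62 = 0.1261 mA.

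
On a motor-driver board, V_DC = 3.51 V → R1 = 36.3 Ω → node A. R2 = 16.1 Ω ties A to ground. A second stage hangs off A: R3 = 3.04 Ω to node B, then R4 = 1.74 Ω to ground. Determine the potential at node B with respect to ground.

V_B ≈ 0.118 V

The second stage (R3 + R4 = 4.780 Ω) loads node A in parallel with R2.
R2 ‖ (R3+R4) = 3.686 Ω.
First divider: V_A = V_DC · 3.686/(36.3 + 3.686) = 0.3235 V.
V_B = V_A × 0.3640 = 0.1178 V.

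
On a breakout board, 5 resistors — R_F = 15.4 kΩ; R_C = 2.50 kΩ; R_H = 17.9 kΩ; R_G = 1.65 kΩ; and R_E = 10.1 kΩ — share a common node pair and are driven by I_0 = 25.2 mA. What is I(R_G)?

Total conductance ΣG = 1/15.4 + 1/2.50 + 1/17.9 + 1/1.65 + 1/10.1 = 1.226 (units of 1/kΩ).
R_G takes the fraction G_k/ΣG = 0.6061/1.226 = 0.4944, so I = 25.2 × 0.4944 = 12.46 mA.

I ≈ 12.5 mA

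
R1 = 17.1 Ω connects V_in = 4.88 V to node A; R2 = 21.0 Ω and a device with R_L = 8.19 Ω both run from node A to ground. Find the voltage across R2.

V_out ≈ 1.25 V

The load sits in parallel with R2, giving an effective lower resistance R2' = R2·R_L/(R2+R_L) = 5.892 Ω.
Now apply the divider: V_out = 4.88 × 0.2563 = 1.251 V.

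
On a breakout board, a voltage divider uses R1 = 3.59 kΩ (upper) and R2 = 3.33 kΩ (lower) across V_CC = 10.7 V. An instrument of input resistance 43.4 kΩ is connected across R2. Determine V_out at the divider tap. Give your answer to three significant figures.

V_out ≈ 4.95 V

R2 ‖ R_L = (3.33 × 43.4)/(3.33 + 43.4) = 3.093 kΩ.
Now apply the divider: V_out = 10.7 × 0.4628 = 4.952 V.
(Unloaded it would be 5.15 V; the load pulls it down.)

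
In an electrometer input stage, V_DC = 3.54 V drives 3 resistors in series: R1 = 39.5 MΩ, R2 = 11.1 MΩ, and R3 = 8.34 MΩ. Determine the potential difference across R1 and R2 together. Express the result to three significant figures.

ΣR = 39.5 + 11.1 + 8.34 = 58.94 MΩ.
R_{R1..R2} = 39.5 + 11.1 = 50.60 MΩ.
By the voltage-divider rule, V = 3.54 × 50.60/58.94 = 3.039 V.

V ≈ 3.04 V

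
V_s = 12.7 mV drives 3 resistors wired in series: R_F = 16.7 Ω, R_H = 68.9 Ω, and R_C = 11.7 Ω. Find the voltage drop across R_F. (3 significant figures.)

Total series resistance ΣR = 16.7 + 68.9 + 11.7 = 97.30 Ω.
V = V_s · R/ΣR = 12.7 × 0.1716 = 2.180 mV.

V ≈ 2.18 mV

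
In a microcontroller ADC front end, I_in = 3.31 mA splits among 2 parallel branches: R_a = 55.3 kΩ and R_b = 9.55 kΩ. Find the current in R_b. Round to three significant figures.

With just two branches, the current splits inversely with resistance.
I(R_b) = 3.31 × 55.3/(55.3 + 9.55) = 3.31 × 0.8527 = 2.823 mA.

I ≈ 2.82 mA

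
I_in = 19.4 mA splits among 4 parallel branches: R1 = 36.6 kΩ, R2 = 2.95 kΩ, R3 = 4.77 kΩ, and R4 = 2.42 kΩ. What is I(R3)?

ΣG = 1/36.6 + 1/2.95 + 1/4.77 + 1/2.42 = 0.9892.
By the current-divider rule, I = I_in · G_k/ΣG = 19.4 × 0.2119 = 4.112 mA.

I ≈ 4.11 mA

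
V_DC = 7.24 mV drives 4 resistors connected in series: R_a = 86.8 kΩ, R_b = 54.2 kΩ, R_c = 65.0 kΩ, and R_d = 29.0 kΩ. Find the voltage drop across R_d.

Total series resistance ΣR = 86.8 + 54.2 + 65.0 + 29.0 = 235.0 kΩ.
Voltage divider: V = V_DC · (29.00 / 235.0) = 7.24 × 0.1234 = 0.8934 mV.

V ≈ 0.893 mV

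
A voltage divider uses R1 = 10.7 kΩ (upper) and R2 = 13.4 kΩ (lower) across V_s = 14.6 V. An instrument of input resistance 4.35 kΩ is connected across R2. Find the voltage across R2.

V_out ≈ 3.43 V

R2 ‖ R_L = (13.4 × 4.35)/(13.4 + 4.35) = 3.284 kΩ.
Then V_out = V_s · R2'/(R1 + R2') = 14.6 × 3.284/13.98 = 3.429 V.
(Unloaded it would be 8.12 V; the load pulls it down.)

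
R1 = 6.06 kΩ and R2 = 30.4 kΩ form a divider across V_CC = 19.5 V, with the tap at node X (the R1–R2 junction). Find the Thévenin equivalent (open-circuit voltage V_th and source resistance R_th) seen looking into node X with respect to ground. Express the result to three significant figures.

Open-circuit (no load on X): V_th = V_CC · R2/(R1 + R2) = 19.5 × 30.4/(6.060 + 30.4) = 16.26 V.
Looking into X with the source shorted: R_th = R1·R2/(R1+R2) = 6.060 × 30.4/36.46 = 5.053 kΩ.

V_th ≈ 16.3 V, R_th ≈ 5.05 kΩ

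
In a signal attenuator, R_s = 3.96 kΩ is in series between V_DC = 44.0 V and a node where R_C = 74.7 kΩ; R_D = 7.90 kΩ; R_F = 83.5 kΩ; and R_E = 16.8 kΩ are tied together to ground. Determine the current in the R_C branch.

Parallel bank: R_p = 1/(1/74.7 + 1/7.90 + 1/83.5 + 1/16.8) = 4.729 kΩ.
V_A = 44.0 × 4.729/8.689 = 23.95 V.
Branch current I = V_A/R_C = 23.95/74.7 = 0.3206 mA.
(Check via current divider: I_total = 5.064 mA; share G_k/ΣG = 0.06330 → same result.)

I ≈ 0.321 mA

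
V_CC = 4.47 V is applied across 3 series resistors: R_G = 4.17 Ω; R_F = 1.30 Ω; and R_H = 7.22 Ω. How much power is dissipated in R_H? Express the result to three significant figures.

ΣR = 12.69 Ω → I = 4.47/12.69 = 0.3522 A.
V(R_H) = I·R = 2.543 V; P = V·I = 2.543 × 0.3522 = 0.8958 W.

P ≈ 0.896 W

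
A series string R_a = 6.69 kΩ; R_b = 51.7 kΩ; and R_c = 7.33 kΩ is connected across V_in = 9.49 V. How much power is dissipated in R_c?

P ≈ 0.153 mW

Series current I = V_in/ΣR = 9.49/65.72 = 0.1444 mA.
P = I²R = 0.02085 × 7.33 = 0.1528 mW.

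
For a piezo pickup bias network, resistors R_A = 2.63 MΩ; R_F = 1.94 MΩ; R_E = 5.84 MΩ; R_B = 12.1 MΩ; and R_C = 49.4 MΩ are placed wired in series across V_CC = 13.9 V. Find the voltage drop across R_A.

ΣR = 2.63 + 1.94 + 5.84 + 12.1 + 49.4 = 71.91 MΩ.
By the voltage-divider rule, V = 13.9 × 2.630/71.91 = 0.5084 V.

V ≈ 0.508 V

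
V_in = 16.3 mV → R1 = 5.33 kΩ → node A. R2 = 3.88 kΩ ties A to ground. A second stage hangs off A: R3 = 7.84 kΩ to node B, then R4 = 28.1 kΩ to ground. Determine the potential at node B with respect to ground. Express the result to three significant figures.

The second stage (R3 + R4 = 35.94 kΩ) loads node A in parallel with R2.
Effective lower resistance at A: R2 ‖ 35.94 = 3.502 kΩ.
V_A = 16.3 × 3.502/(5.33 + 3.502) = 6.463 mV.
V_B = V_A × 0.7819 = 5.053 mV.

V_B ≈ 5.05 mV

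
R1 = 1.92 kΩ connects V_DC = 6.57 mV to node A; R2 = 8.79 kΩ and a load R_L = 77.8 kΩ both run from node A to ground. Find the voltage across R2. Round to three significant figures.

V_out ≈ 5.29 mV

The load sits in parallel with R2, giving an effective lower resistance R2' = R2·R_L/(R2+R_L) = 7.898 kΩ.
Now apply the divider: V_out = 6.57 × 0.8044 = 5.285 mV.
(Unloaded it would be 5.39 mV; the load pulls it down.)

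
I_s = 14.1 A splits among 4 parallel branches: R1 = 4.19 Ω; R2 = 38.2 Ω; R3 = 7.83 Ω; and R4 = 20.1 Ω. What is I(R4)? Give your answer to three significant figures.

I ≈ 1.59 A

Total conductance ΣG = 1/4.19 + 1/38.2 + 1/7.83 + 1/20.1 = 0.4423 (units of 1/Ω).
Current divider: I(R4) = I_s · G_k/ΣG = 14.1 × (0.04975/0.4423) = 14.1 × 0.1125 = 1.586 A.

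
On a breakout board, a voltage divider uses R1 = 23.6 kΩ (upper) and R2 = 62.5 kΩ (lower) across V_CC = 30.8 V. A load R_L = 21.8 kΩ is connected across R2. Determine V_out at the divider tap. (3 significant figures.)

V_out ≈ 12.5 V

The load sits in parallel with R2, giving an effective lower resistance R2' = R2·R_L/(R2+R_L) = 16.16 kΩ.
Voltage divider with the loaded lower leg: V_out = 30.8 × 16.16/(23.6 + 16.16) = 30.8 × 0.4065 = 12.52 V.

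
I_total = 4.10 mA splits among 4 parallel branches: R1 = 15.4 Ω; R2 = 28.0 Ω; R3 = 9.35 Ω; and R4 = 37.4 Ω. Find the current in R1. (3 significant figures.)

ΣG = 1/15.4 + 1/28.0 + 1/9.35 + 1/37.4 = 0.2343.
R1 takes the fraction G_k/ΣG = 0.06494/0.2343 = 0.2771, so I = 4.10 × 0.2771 = 1.136 mA.

I ≈ 1.14 mA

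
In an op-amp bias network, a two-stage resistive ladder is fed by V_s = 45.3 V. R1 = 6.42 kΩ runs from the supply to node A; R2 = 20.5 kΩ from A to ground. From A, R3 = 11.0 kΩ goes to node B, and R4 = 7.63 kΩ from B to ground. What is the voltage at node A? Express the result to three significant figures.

Looking into the second stage from A: R3 + R4 = 18.63 kΩ appears in parallel with R2.
R2 ‖ (R3+R4) = 9.760 kΩ.
So V_A = 45.3 × 0.6032 = 27.33 V.

V_A ≈ 27.3 V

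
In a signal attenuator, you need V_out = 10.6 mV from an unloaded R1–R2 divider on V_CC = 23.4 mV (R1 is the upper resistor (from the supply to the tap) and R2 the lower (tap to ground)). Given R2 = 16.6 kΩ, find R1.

V_out/V_CC = R2/(R1+R2) = 0.4530.
So R1 = R2 · (V_CC/V_out − 1) = 16.6 × (23.4/10.6 − 1) = 16.6 × 1.208 = 20.05 kΩ.

R1 ≈ 20.0 kΩ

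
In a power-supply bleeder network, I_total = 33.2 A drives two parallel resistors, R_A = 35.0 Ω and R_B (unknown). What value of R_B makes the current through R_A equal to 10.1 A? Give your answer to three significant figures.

Two-branch current divider: I_A = I_total · R_B/(R_A + R_B).
With f = 0.3042, R_B = R_A · f/(1−f) = 35.0 × 0.4372 = 15.30 Ω.

R_B ≈ 15.3 Ω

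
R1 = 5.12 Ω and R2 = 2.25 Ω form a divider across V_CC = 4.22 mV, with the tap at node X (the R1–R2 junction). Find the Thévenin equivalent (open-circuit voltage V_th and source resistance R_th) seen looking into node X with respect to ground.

V_th is the unloaded tap voltage: V_CC · R2/(R1+R2) = 4.22 × 0.3053 = 1.288 mV.
With V_CC suppressed (replaced by a short), R_th = R1 ‖ R2 = (5.120 × 2.25)/(5.120 + 2.25) = 1.563 Ω.

V_th ≈ 1.29 mV, R_th ≈ 1.56 Ω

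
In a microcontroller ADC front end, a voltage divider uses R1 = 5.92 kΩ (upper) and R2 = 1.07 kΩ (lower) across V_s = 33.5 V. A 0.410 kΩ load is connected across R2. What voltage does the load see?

V_out ≈ 1.60 V

The load sits in parallel with R2, giving an effective lower resistance R2' = R2·R_L/(R2+R_L) = 0.2964 kΩ.
Then V_out = V_s · R2'/(R1 + R2') = 33.5 × 0.2964/6.216 = 1.597 V.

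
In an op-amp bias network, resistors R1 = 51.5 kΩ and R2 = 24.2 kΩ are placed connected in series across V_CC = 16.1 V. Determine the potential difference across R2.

ΣR = 51.5 + 24.2 = 75.70 kΩ.
By the voltage-divider rule, V = 16.1 × 24.20/75.70 = 5.147 V.

V ≈ 5.15 V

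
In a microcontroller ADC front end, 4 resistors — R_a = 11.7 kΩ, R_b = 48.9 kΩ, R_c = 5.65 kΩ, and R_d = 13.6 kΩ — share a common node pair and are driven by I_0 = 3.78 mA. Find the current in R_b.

I ≈ 0.217 mA

ΣG = 1/11.7 + 1/48.9 + 1/5.65 + 1/13.6 = 0.3564.
Current divider: I(R_b) = I_0 · G_k/ΣG = 3.78 × (0.02045/0.3564) = 3.78 × 0.05737 = 0.2169 mA.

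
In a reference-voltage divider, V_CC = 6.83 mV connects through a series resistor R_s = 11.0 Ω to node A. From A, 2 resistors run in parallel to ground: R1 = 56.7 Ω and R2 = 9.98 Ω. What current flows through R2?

Parallel bank: R_p = 1/(1/56.7 + 1/9.98) = 8.486 Ω.
V_A by voltage divider: V_A = 6.83 × 8.486/(11.0 + 8.486) = 2.974 mV.
Branch current I = V_A/R2 = 2.974/9.98 = 0.2980 mA.

I ≈ 0.298 mA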